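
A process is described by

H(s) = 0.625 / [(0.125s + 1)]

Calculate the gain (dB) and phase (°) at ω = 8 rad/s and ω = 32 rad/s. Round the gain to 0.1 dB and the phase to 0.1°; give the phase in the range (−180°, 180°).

At ω = 8 rad/s:
pole (1 + j8·0.125) = 1 + j1 → |·| ≈ 1.4142, ∠ ≈ 45.00°
|H| = 0.625 · 1 / (1.4142) ≈ 0.44195
Gain = 20 log₁₀(0.44195) ≈ -7.09 dB
∠H = (0°) − (45.00°) = -45.00°

At ω = 32 rad/s:
pole (1 + j32·0.125) = 1 + j4 → |·| ≈ 4.1231, ∠ ≈ 75.96°
|H| = 0.625 · 1 / (4.1231) ≈ 0.15158
Gain = 20 log₁₀(0.15158) ≈ -16.39 dB
∠H = (0°) − (75.96°) = -75.96°

ω = 8: -7.1 dB, -45.0°; ω = 32: -16.4 dB, -76.0°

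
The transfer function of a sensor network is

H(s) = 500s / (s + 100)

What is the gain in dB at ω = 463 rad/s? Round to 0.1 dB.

53.8 dB

At s = jω = j463:
zero at origin: s = j463 → |·| = 463, ∠ = 90.00°
pole (s+100): 100 + j463 → |·| = √(100²+463²) = √224369 ≈ 473.68, ∠ = arctan(463/100) ≈ 77.81°
|H| = 500 · 463 / 473.68 ≈ 488.73
Gain = 20 log₁₀(488.73) ≈ 53.78 dB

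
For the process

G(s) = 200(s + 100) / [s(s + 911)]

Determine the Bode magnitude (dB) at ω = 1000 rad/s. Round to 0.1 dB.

At s = jω = j1000:
zero (s+100): 100 + j1000 → |·| = √(100²+1000²) = √1010000 ≈ 1005, ∠ = arctan(1000/100) ≈ 84.29°
pole (s+911): 911 + j1000 → |·| = √(911²+1000²) = √1829921 ≈ 1352.7, ∠ = arctan(1000/911) ≈ 47.67°
pole at origin: |s| = 1000, ∠ = 90.00° (in denominator)
|G| = 200 · 1005 / 1.3527e+06 ≈ 0.14859
Gain = 20 log₁₀(0.14859) ≈ -16.56 dB

-16.6 dB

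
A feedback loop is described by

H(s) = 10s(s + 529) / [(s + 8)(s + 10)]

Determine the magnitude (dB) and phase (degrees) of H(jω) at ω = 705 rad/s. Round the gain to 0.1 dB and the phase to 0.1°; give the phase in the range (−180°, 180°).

21.9 dB, -35.4°

At s = jω = j705:
zero (s+529): 529 + j705 → |·| = √(529²+705²) = √776866 ≈ 881.4, ∠ = arctan(705/529) ≈ 53.12°
zero at origin: s = j705 → |·| = 705, ∠ = 90.00°
pole (s+8): 8 + j705 → |·| = √(8²+705²) = √497089 ≈ 705.05, ∠ = arctan(705/8) ≈ 89.35°
pole (s+10): 10 + j705 → |·| = √(10²+705²) = √497125 ≈ 705.07, ∠ = arctan(705/10) ≈ 89.19°
|H| = 10 · 6.2139e+05 / 4.9711e+05 ≈ 12.5
Gain = 20 log₁₀(12.5) ≈ 21.94 dB
∠H = 143.12° − 178.54° = -35.42°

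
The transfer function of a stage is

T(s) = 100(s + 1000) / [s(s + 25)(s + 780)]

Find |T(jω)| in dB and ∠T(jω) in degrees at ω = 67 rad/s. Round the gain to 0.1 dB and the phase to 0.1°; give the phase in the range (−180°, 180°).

At s = jω = j67:
zero (s+1000): 1000 + j67 → |·| = √(1000²+67²) = √1004489 ≈ 1002.2, ∠ = arctan(67/1000) ≈ 3.83°
pole (s+25): 25 + j67 → |·| = √(25²+67²) = √5114 ≈ 71.512, ∠ = arctan(67/25) ≈ 69.54°
pole (s+780): 780 + j67 → |·| = √(780²+67²) = √612889 ≈ 782.87, ∠ = arctan(67/780) ≈ 4.91°
pole at origin: |s| = 67, ∠ = 90.00° (in denominator)
|T| = 100 · 1002.2 / 3.751e+06 ≈ 0.026718
Gain = 20 log₁₀(0.026718) ≈ -31.46 dB
∠T = 3.83° − 164.45° = -160.62°

-31.5 dB, -160.6°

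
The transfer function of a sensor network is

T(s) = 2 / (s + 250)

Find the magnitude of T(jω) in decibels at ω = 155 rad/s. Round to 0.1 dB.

Substitute s = j155:
Numerator: 2 = 2 + j0
Denominator: (j155) + 250 = 250 + j155
|N| = √(2² + 0²) ≈ 2, ∠N ≈ 0.00°
|D| = √(250² + 155²) ≈ 294.15, ∠D ≈ 31.80°
|T| = 2 / 294.15 ≈ 0.0067993
Gain = 20 log₁₀(0.0067993) ≈ -43.35 dB

-43.4 dB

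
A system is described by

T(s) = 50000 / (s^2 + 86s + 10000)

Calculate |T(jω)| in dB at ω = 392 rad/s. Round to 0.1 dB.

-9.4 dB

At s = jω = j392:
quadratic: (j392)² + 86·j392 + 10000 = -143664 + j33712 → |·| ≈ 1.4757e+05, ∠ ≈ 166.79°
|T| = 50000 / 1.4757e+05 ≈ 0.33882
Gain = 20 log₁₀(0.33882) ≈ -9.40 dB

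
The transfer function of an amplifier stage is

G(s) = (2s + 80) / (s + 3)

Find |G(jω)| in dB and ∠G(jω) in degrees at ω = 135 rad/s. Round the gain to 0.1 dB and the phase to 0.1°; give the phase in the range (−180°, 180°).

Substitute s = j135:
Numerator: 2(j135) + 80 = 80 + j270
Denominator: (j135) + 3 = 3 + j135
|N| = √(80² + 270²) ≈ 281.6, ∠N ≈ 73.50°
|D| = √(3² + 135²) ≈ 135.03, ∠D ≈ 88.73°
|G| = 281.6 / 135.03 ≈ 2.0855
Gain = 20 log₁₀(2.0855) ≈ 6.38 dB
∠G = 73.50° − 88.73° = -15.23°

6.4 dB, -15.2°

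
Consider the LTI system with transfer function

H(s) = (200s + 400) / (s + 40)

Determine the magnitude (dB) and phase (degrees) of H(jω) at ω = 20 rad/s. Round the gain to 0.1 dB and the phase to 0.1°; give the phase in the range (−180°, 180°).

Substitute s = j20:
Numerator: 200(j20) + 400 = 400 + j4000
Denominator: (j20) + 40 = 40 + j20
|N| = √(400² + 4000²) ≈ 4020, ∠N ≈ 84.29°
|D| = √(40² + 20²) ≈ 44.721, ∠D ≈ 26.57°
|H| = 4020 / 44.721 ≈ 89.891
Gain = 20 log₁₀(89.891) ≈ 39.07 dB
∠H = 84.29° − 26.57° = 57.72°

39.1 dB, 57.7°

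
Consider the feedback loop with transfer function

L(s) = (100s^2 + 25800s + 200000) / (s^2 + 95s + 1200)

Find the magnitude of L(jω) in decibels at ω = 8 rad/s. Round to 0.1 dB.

Substitute s = j8:
Numerator: 100(j8)^2 + 25800(j8) + 200000 = 193600 + j206400
Denominator: (j8)^2 + 95(j8) + 1200 = 1136 + j760
|N| = √(193600² + 206400²) ≈ 2.8299e+05, ∠N ≈ 46.83°
|D| = √(1136² + 760²) ≈ 1366.8, ∠D ≈ 33.78°
|L| = 2.8299e+05 / 1366.8 ≈ 207.05
Gain = 20 log₁₀(207.05) ≈ 46.32 dB

46.3 dB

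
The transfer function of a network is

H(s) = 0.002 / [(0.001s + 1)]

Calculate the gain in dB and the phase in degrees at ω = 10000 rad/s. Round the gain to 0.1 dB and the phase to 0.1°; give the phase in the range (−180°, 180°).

-74.0 dB, -84.3°

At ω = 10000 rad/s:
pole (1 + j10000·0.001) = 1 + j10 → |·| ≈ 10.05, ∠ ≈ 84.29°
|H| = 0.002 · 1 / (10.05) ≈ 0.000199
Gain = 20 log₁₀(0.000199) ≈ -74.02 dB
∠H = (0°) − (84.29°) = -84.29°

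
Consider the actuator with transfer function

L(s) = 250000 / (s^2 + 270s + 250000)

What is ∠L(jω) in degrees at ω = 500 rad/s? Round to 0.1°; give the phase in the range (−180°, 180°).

-90.0°

At s = jω = j500:
quadratic: (j500)² + 270·j500 + 250000 = 0 + j135000 → |·| ≈ 1.35e+05, ∠ ≈ 90.00°
∠L = 0.00° − 90.00° = -90.00°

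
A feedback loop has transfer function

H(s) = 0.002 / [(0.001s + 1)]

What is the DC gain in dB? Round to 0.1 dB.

-54.0 dB

H(0) = 0.002 · 1 / 1 = 0.002
20 log₁₀(0.002) ≈ -53.98 dB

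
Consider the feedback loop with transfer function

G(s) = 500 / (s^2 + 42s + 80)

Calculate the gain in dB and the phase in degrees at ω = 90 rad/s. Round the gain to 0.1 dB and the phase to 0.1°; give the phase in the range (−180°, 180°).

-25.0 dB, -154.8°

Substitute s = j90:
Numerator: 500 = 500 + j0
Denominator: (j90)^2 + 42(j90) + 80 = -8020 + j3780
|N| = √(500² + 0²) ≈ 500, ∠N ≈ 0.00°
|D| = √(8020² + 3780²) ≈ 8866.2, ∠D ≈ 154.76°
|G| = 500 / 8866.2 ≈ 0.056394
Gain = 20 log₁₀(0.056394) ≈ -24.98 dB
∠G = 0.00° − 154.76° = -154.76°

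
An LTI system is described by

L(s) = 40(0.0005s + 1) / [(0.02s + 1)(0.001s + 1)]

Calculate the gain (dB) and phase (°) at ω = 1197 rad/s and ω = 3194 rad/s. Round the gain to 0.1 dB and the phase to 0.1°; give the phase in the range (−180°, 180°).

At ω = 1197 rad/s:
zero (1 + j1197·0.0005) = 1 + j0.5985 → |·| ≈ 1.1654, ∠ ≈ 30.90°
pole (1 + j1197·0.02) = 1 + j23.94 → |·| ≈ 23.961, ∠ ≈ 87.61°
pole (1 + j1197·0.001) = 1 + j1.197 → |·| ≈ 1.5597, ∠ ≈ 50.12°
|L| = 40 · 1.1654 / (23.961 · 1.5597) ≈ 1.2474
Gain = 20 log₁₀(1.2474) ≈ 1.92 dB
∠L = (30.90°) − (87.61° + 50.12°) = -106.83°

At ω = 3194 rad/s:
zero (1 + j3194·0.0005) = 1 + j1.597 → |·| ≈ 1.8843, ∠ ≈ 57.95°
pole (1 + j3194·0.02) = 1 + j63.88 → |·| ≈ 63.888, ∠ ≈ 89.10°
pole (1 + j3194·0.001) = 1 + j3.194 → |·| ≈ 3.3469, ∠ ≈ 72.62°
|L| = 40 · 1.8843 / (63.888 · 3.3469) ≈ 0.35249
Gain = 20 log₁₀(0.35249) ≈ -9.06 dB
∠L = (57.95°) − (89.10° + 72.62°) = -103.77°

ω = 1197: 1.9 dB, -106.8°; ω = 3194: -9.1 dB, -103.8°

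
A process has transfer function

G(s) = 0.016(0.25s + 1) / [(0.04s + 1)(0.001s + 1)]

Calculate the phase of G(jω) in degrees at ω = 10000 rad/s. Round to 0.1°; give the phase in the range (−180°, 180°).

-84.2°

At ω = 10000 rad/s:
zero (1 + j10000·0.25) = 1 + j2500 → |·| ≈ 2500, ∠ ≈ 89.98°
pole (1 + j10000·0.04) = 1 + j400 → |·| ≈ 400, ∠ ≈ 89.86°
pole (1 + j10000·0.001) = 1 + j10 → |·| ≈ 10.05, ∠ ≈ 84.29°
∠G = (89.98°) − (89.86° + 84.29°) = -84.17°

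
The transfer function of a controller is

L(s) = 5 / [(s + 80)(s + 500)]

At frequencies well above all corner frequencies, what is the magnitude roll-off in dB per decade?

Each pole contributes −20 dB/decade at high frequency; each zero contributes +20 dB/decade.
Net: 0 zero(s) − 2 pole(s) → -40 dB/decade.

-40 dB/decade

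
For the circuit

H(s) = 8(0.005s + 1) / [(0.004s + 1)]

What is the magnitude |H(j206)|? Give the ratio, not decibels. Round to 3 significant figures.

8.86

At ω = 206 rad/s:
zero (1 + j206·0.005) = 1 + j1.03 → |·| ≈ 1.4356, ∠ ≈ 45.85°
pole (1 + j206·0.004) = 1 + j0.824 → |·| ≈ 1.2958, ∠ ≈ 39.49°
|H| = 8 · 1.4356 / (1.2958) ≈ 8.8631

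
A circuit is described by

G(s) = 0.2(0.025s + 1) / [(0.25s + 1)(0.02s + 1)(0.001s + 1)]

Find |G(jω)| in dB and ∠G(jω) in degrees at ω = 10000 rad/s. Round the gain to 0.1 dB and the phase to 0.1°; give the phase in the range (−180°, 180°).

At ω = 10000 rad/s:
zero (1 + j10000·0.025) = 1 + j250 → |·| ≈ 250, ∠ ≈ 89.77°
pole (1 + j10000·0.25) = 1 + j2500 → |·| ≈ 2500, ∠ ≈ 89.98°
pole (1 + j10000·0.02) = 1 + j200 → |·| ≈ 200, ∠ ≈ 89.71°
pole (1 + j10000·0.001) = 1 + j10 → |·| ≈ 10.05, ∠ ≈ 84.29°
|G| = 0.2 · 250 / (2500 · 200 · 10.05) ≈ 9.9502e-06
Gain = 20 log₁₀(9.9502e-06) ≈ -100.04 dB
∠G = (89.77°) − (89.98° + 89.71° + 84.29°) = -174.21°

-100.0 dB, -174.2°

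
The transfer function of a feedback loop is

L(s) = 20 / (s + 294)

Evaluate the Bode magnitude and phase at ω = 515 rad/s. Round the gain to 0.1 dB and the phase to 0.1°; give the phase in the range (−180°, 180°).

-29.4 dB, -60.3°

Substitute s = j515:
Numerator: 20 = 20 + j0
Denominator: (j515) + 294 = 294 + j515
|N| = √(20² + 0²) ≈ 20, ∠N ≈ 0.00°
|D| = √(294² + 515²) ≈ 593.01, ∠D ≈ 60.28°
|L| = 20 / 593.01 ≈ 0.033726
Gain = 20 log₁₀(0.033726) ≈ -29.44 dB
∠L = 0.00° − 60.28° = -60.28°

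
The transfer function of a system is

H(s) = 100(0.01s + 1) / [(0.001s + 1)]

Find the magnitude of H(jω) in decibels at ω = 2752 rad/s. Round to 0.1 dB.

59.5 dB

At ω = 2752 rad/s:
zero (1 + j2752·0.01) = 1 + j27.52 → |·| ≈ 27.538, ∠ ≈ 87.92°
pole (1 + j2752·0.001) = 1 + j2.752 → |·| ≈ 2.9281, ∠ ≈ 70.03°
|H| = 100 · 27.538 / (2.9281) ≈ 940.47
Gain = 20 log₁₀(940.47) ≈ 59.47 dB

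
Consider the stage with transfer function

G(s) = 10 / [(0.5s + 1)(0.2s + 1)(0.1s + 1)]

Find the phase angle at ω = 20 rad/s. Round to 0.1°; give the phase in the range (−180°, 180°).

136.3°

At ω = 20 rad/s:
pole (1 + j20·0.5) = 1 + j10 → |·| ≈ 10.05, ∠ ≈ 84.29°
pole (1 + j20·0.2) = 1 + j4 → |·| ≈ 4.1231, ∠ ≈ 75.96°
pole (1 + j20·0.1) = 1 + j2 → |·| ≈ 2.2361, ∠ ≈ 63.43°
∠G = (0°) − (84.29° + 75.96° + 63.43°) = -223.68° ≡ 136.32° (principal value)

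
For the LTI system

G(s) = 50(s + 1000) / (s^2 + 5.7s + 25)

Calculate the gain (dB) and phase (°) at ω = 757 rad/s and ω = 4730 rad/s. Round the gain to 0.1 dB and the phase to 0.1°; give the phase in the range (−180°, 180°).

At s = jω = j757:
zero (s+1000): 1000 + j757 → |·| = √(1000²+757²) = √1573049 ≈ 1254.2, ∠ = arctan(757/1000) ≈ 37.13°
quadratic: (j757)² + 5.7·j757 + 25 = -573024 + j4314.9 → |·| ≈ 5.7304e+05, ∠ ≈ 179.57°
|G| = 50 · 1254.2 / 5.7304e+05 ≈ 0.10943
Gain = 20 log₁₀(0.10943) ≈ -19.22 dB
∠G = 37.13° − 179.57° = -142.44°

At s = jω = j4730:
zero (s+1000): 1000 + j4730 → |·| = √(1000²+4730²) = √23372900 ≈ 4834.6, ∠ = arctan(4730/1000) ≈ 78.06°
quadratic: (j4730)² + 5.7·j4730 + 25 = -22372875 + j26961 → |·| ≈ 2.2373e+07, ∠ ≈ 179.93°
|G| = 50 · 4834.6 / 2.2373e+07 ≈ 0.010805
Gain = 20 log₁₀(0.010805) ≈ -39.33 dB
∠G = 78.06° − 179.93° = -101.87°

ω = 757: -19.2 dB, -142.4°; ω = 4730: -39.3 dB, -101.9°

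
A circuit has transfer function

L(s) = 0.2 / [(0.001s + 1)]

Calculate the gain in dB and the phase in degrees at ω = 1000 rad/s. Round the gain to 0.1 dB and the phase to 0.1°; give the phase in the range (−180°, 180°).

-17.0 dB, -45.0°

At ω = 1000 rad/s:
pole (1 + j1000·0.001) = 1 + j1 → |·| ≈ 1.4142, ∠ ≈ 45.00°
|L| = 0.2 · 1 / (1.4142) ≈ 0.14142
Gain = 20 log₁₀(0.14142) ≈ -16.99 dB
∠L = (0°) − (45.00°) = -45.00°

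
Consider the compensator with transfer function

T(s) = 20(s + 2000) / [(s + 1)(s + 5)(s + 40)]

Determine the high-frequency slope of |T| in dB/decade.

Each pole contributes −20 dB/decade at high frequency; each zero contributes +20 dB/decade.
Net: 1 zero(s) − 3 pole(s) → -40 dB/decade.

-40 dB/decade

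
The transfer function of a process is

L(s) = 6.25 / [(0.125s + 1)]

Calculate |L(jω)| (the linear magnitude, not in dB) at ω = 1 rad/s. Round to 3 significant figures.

6.20

At ω = 1 rad/s:
pole (1 + j1·0.125) = 1 + j0.125 → |·| ≈ 1.0078, ∠ ≈ 7.13°
|L| = 6.25 · 1 / (1.0078) ≈ 6.2016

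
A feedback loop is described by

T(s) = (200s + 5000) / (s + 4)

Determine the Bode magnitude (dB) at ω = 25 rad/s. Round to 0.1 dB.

Substitute s = j25:
Numerator: 200(j25) + 5000 = 5000 + j5000
Denominator: (j25) + 4 = 4 + j25
|N| = √(5000² + 5000²) ≈ 7071.1, ∠N ≈ 45.00°
|D| = √(4² + 25²) ≈ 25.318, ∠D ≈ 80.91°
|T| = 7071.1 / 25.318 ≈ 279.29
Gain = 20 log₁₀(279.29) ≈ 48.92 dB

48.9 dB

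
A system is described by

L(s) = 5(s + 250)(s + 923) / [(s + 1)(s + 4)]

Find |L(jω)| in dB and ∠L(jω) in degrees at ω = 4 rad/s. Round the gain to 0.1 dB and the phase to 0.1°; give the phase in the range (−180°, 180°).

93.9 dB, -119.8°

At s = jω = j4:
zero (s+250): 250 + j4 → |·| = √(250²+4²) = √62516 ≈ 250.03, ∠ = arctan(4/250) ≈ 0.92°
zero (s+923): 923 + j4 → |·| = √(923²+4²) = √851945 ≈ 923.01, ∠ = arctan(4/923) ≈ 0.25°
pole (s+1): 1 + j4 → |·| = √(1²+4²) = √17 ≈ 4.1231, ∠ = arctan(4/1) ≈ 75.96°
pole (s+4): 4 + j4 → |·| = √(4²+4²) = √32 ≈ 5.6569, ∠ = arctan(4/4) ≈ 45.00°
|L| = 5 · 2.3078e+05 / 23.324 ≈ 49473
Gain = 20 log₁₀(49473) ≈ 93.89 dB
∠L = 1.17° − 120.96° = -119.79°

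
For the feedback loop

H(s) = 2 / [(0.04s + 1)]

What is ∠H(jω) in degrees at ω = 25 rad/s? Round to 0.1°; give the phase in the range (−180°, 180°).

-45.0°

At ω = 25 rad/s:
pole (1 + j25·0.04) = 1 + j1 → |·| ≈ 1.4142, ∠ ≈ 45.00°
∠H = (0°) − (45.00°) = -45.00°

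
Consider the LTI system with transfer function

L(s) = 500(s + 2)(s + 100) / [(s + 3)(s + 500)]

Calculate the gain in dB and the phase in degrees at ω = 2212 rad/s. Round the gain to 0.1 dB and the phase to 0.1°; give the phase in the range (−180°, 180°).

At s = jω = j2212:
zero (s+2): 2 + j2212 → |·| = √(2²+2212²) = √4892948 ≈ 2212, ∠ = arctan(2212/2) ≈ 89.95°
zero (s+100): 100 + j2212 → |·| = √(100²+2212²) = √4902944 ≈ 2214.3, ∠ = arctan(2212/100) ≈ 87.41°
pole (s+3): 3 + j2212 → |·| = √(3²+2212²) = √4892953 ≈ 2212, ∠ = arctan(2212/3) ≈ 89.92°
pole (s+500): 500 + j2212 → |·| = √(500²+2212²) = √5142944 ≈ 2267.8, ∠ = arctan(2212/500) ≈ 77.26°
|L| = 500 · 4.898e+06 / 5.0164e+06 ≈ 488.2
Gain = 20 log₁₀(488.2) ≈ 53.77 dB
∠L = 177.36° − 167.18° = 10.18°

53.8 dB, 10.2°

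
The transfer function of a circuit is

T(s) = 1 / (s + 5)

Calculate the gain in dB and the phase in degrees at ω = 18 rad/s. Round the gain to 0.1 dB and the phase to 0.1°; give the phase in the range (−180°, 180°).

-25.4 dB, -74.5°

At s = jω = j18:
pole (s+5): 5 + j18 → |·| = √(5²+18²) = √349 ≈ 18.682, ∠ = arctan(18/5) ≈ 74.48°
|T| = 1 / 18.682 ≈ 0.053527
Gain = 20 log₁₀(0.053527) ≈ -25.43 dB
∠T = 0.00° − 74.48° = -74.48°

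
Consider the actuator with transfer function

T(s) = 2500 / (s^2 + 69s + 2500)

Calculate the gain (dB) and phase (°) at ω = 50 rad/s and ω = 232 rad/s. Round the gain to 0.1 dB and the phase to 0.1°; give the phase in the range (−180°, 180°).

ω = 50: -2.8 dB, -90.0°; ω = 232: -26.7 dB, -162.7°

At s = jω = j50:
quadratic: (j50)² + 69·j50 + 2500 = 0 + j3450 → |·| ≈ 3450, ∠ ≈ 90.00°
|T| = 2500 / 3450 ≈ 0.72464
Gain = 20 log₁₀(0.72464) ≈ -2.80 dB
∠T = 0.00° − 90.00° = -90.00°

At s = jω = j232:
quadratic: (j232)² + 69·j232 + 2500 = -51324 + j16008 → |·| ≈ 53763, ∠ ≈ 162.68°
|T| = 2500 / 53763 ≈ 0.0465
Gain = 20 log₁₀(0.0465) ≈ -26.65 dB
∠T = 0.00° − 162.68° = -162.68°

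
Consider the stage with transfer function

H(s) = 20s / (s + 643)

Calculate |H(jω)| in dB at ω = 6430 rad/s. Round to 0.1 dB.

26.0 dB

At s = jω = j6430:
zero at origin: s = j6430 → |·| = 6430, ∠ = 90.00°
pole (s+643): 643 + j6430 → |·| = √(643²+6430²) = √41758349 ≈ 6462.1, ∠ = arctan(6430/643) ≈ 84.29°
|H| = 20 · 6430 / 6462.1 ≈ 19.901
Gain = 20 log₁₀(19.901) ≈ 25.98 dB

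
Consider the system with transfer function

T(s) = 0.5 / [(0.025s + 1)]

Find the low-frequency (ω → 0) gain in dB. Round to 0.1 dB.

-6.0 dB

T(0) = 0.5 · 1 / 1 = 0.5
20 log₁₀(0.5) ≈ -6.02 dB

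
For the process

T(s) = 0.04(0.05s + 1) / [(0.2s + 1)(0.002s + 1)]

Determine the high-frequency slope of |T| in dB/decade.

-20 dB/decade

Each pole contributes −20 dB/decade at high frequency; each zero contributes +20 dB/decade.
Net: 1 zero(s) − 2 pole(s) → -20 dB/decade.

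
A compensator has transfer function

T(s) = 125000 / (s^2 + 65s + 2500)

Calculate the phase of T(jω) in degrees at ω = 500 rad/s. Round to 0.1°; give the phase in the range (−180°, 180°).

At s = jω = j500:
quadratic: (j500)² + 65·j500 + 2500 = -247500 + j32500 → |·| ≈ 2.4962e+05, ∠ ≈ 172.52°
∠T = 0.00° − 172.52° = -172.52°

-172.5°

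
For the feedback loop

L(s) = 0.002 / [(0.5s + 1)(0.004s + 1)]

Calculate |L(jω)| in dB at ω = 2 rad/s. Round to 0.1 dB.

-57.0 dB

At ω = 2 rad/s:
pole (1 + j2·0.5) = 1 + j1 → |·| ≈ 1.4142, ∠ ≈ 45.00°
pole (1 + j2·0.004) = 1 + j0.008 → |·| ≈ 1, ∠ ≈ 0.46°
|L| = 0.002 · 1 / (1.4142 · 1) ≈ 0.0014142
Gain = 20 log₁₀(0.0014142) ≈ -56.99 dB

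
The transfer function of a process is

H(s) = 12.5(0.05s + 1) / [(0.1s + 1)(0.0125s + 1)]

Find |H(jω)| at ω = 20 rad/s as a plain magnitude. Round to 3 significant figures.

At ω = 20 rad/s:
zero (1 + j20·0.05) = 1 + j1 → |·| ≈ 1.4142, ∠ ≈ 45.00°
pole (1 + j20·0.1) = 1 + j2 → |·| ≈ 2.2361, ∠ ≈ 63.43°
pole (1 + j20·0.0125) = 1 + j0.25 → |·| ≈ 1.0308, ∠ ≈ 14.04°
|H| = 12.5 · 1.4142 / (2.2361 · 1.0308) ≈ 7.6693

7.67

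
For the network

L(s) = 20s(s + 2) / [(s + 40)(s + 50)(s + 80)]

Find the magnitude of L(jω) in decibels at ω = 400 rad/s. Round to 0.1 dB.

-26.3 dB

At s = jω = j400:
zero (s+2): 2 + j400 → |·| = √(2²+400²) = √160004 ≈ 400, ∠ = arctan(400/2) ≈ 89.71°
zero at origin: s = j400 → |·| = 400, ∠ = 90.00°
pole (s+40): 40 + j400 → |·| = √(40²+400²) = √161600 ≈ 402, ∠ = arctan(400/40) ≈ 84.29°
pole (s+50): 50 + j400 → |·| = √(50²+400²) = √162500 ≈ 403.11, ∠ = arctan(400/50) ≈ 82.87°
pole (s+80): 80 + j400 → |·| = √(80²+400²) = √166400 ≈ 407.92, ∠ = arctan(400/80) ≈ 78.69°
|L| = 20 · 1.6e+05 / 6.6104e+07 ≈ 0.048409
Gain = 20 log₁₀(0.048409) ≈ -26.30 dB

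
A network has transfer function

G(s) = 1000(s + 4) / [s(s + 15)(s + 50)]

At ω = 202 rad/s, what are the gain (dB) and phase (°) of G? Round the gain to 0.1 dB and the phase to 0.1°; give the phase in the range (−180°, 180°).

-32.5 dB, -163.0°

At s = jω = j202:
zero (s+4): 4 + j202 → |·| = √(4²+202²) = √40820 ≈ 202.04, ∠ = arctan(202/4) ≈ 88.87°
pole (s+15): 15 + j202 → |·| = √(15²+202²) = √41029 ≈ 202.56, ∠ = arctan(202/15) ≈ 85.75°
pole (s+50): 50 + j202 → |·| = √(50²+202²) = √43304 ≈ 208.1, ∠ = arctan(202/50) ≈ 76.10°
pole at origin: |s| = 202, ∠ = 90.00° (in denominator)
|G| = 1000 · 202.04 / 8.5149e+06 ≈ 0.023728
Gain = 20 log₁₀(0.023728) ≈ -32.49 dB
∠G = 88.87° − 251.85° = -162.98°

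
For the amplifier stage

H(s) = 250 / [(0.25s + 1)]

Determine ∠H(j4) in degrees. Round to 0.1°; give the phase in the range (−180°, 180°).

-45.0°

At ω = 4 rad/s:
pole (1 + j4·0.25) = 1 + j1 → |·| ≈ 1.4142, ∠ ≈ 45.00°
∠H = (0°) − (45.00°) = -45.00°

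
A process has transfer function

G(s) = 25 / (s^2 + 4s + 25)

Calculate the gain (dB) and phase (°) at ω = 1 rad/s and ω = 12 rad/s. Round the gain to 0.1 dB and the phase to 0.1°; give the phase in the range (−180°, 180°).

At s = jω = j1:
quadratic: (j1)² + 4·j1 + 25 = 24 + j4 → |·| ≈ 24.331, ∠ ≈ 9.46°
|G| = 25 / 24.331 ≈ 1.0275
Gain = 20 log₁₀(1.0275) ≈ 0.24 dB
∠G = 0.00° − 9.46° = -9.46°

At s = jω = j12:
quadratic: (j12)² + 4·j12 + 25 = -119 + j48 → |·| ≈ 128.32, ∠ ≈ 158.03°
|G| = 25 / 128.32 ≈ 0.19483
Gain = 20 log₁₀(0.19483) ≈ -14.21 dB
∠G = 0.00° − 158.03° = -158.03°

ω = 1: 0.2 dB, -9.5°; ω = 12: -14.2 dB, -158.0°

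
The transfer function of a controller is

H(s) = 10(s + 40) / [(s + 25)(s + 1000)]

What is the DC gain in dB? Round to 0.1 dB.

H(0) = 10·40 / (25·1000) = 0.016
20 log₁₀(0.016) ≈ -35.92 dB

-35.9 dB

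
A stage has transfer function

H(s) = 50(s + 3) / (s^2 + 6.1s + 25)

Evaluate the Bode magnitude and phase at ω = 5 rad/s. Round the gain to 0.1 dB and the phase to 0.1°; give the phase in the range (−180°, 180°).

19.6 dB, -31.0°

At s = jω = j5:
zero (s+3): 3 + j5 → |·| = √(3²+5²) = √34 ≈ 5.831, ∠ = arctan(5/3) ≈ 59.04°
quadratic: (j5)² + 6.1·j5 + 25 = 0 + j30.5 → |·| ≈ 30.5, ∠ ≈ 90.00°
|H| = 50 · 5.831 / 30.5 ≈ 9.559
Gain = 20 log₁₀(9.559) ≈ 19.61 dB
∠H = 59.04° − 90.00° = -30.96°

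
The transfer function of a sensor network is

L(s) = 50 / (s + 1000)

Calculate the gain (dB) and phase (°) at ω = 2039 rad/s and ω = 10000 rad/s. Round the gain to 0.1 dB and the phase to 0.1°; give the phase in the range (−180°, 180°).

ω = 2039: -33.1 dB, -63.9°; ω = 10000: -46.1 dB, -84.3°

Substitute s = j2039:
Numerator: 50 = 50 + j0
Denominator: (j2039) + 1000 = 1000 + j2039
|N| = √(50² + 0²) ≈ 50, ∠N ≈ 0.00°
|D| = √(1000² + 2039²) ≈ 2271, ∠D ≈ 63.87°
|L| = 50 / 2271 ≈ 0.022017
Gain = 20 log₁₀(0.022017) ≈ -33.14 dB
∠L = 0.00° − 63.87° = -63.87°

Substitute s = j10000:
Numerator: 50 = 50 + j0
Denominator: (j10000) + 1000 = 1000 + j10000
|N| = √(50² + 0²) ≈ 50, ∠N ≈ 0.00°
|D| = √(1000² + 10000²) ≈ 10050, ∠D ≈ 84.29°
|L| = 50 / 10050 ≈ 0.0049751
Gain = 20 log₁₀(0.0049751) ≈ -46.06 dB
∠L = 0.00° − 84.29° = -84.29°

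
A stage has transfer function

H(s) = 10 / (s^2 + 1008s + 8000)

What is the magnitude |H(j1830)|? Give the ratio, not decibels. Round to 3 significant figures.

2.62e-06

Substitute s = j1830:
Numerator: 10 = 10 + j0
Denominator: (j1830)^2 + 1008(j1830) + 8000 = -3340900 + j1844640
|N| = √(10² + 0²) ≈ 10, ∠N ≈ 0.00°
|D| = √(3340900² + 1844640²) ≈ 3.8163e+06, ∠D ≈ 151.10°
|H| = 10 / 3.8163e+06 ≈ 2.6203e-06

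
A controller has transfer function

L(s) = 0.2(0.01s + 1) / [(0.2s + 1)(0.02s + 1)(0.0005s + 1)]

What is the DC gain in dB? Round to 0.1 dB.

-14.0 dB

L(0) = 0.2 · 1 / 1 = 0.2
20 log₁₀(0.2) ≈ -13.98 dB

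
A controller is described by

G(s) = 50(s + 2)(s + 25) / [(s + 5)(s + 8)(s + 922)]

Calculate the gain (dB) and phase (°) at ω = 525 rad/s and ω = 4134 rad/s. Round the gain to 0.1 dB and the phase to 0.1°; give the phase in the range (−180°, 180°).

At s = jω = j525:
zero (s+2): 2 + j525 → |·| = √(2²+525²) = √275629 ≈ 525, ∠ = arctan(525/2) ≈ 89.78°
zero (s+25): 25 + j525 → |·| = √(25²+525²) = √276250 ≈ 525.59, ∠ = arctan(525/25) ≈ 87.27°
pole (s+5): 5 + j525 → |·| = √(5²+525²) = √275650 ≈ 525.02, ∠ = arctan(525/5) ≈ 89.45°
pole (s+8): 8 + j525 → |·| = √(8²+525²) = √275689 ≈ 525.06, ∠ = arctan(525/8) ≈ 89.13°
pole (s+922): 922 + j525 → |·| = √(922²+525²) = √1125709 ≈ 1061, ∠ = arctan(525/922) ≈ 29.66°
|G| = 50 · 2.7593e+05 / 2.9248e+08 ≈ 0.047171
Gain = 20 log₁₀(0.047171) ≈ -26.53 dB
∠G = 177.05° − 208.24° = -31.19°

At s = jω = j4134:
zero (s+2): 2 + j4134 → |·| = √(2²+4134²) = √17089960 ≈ 4134, ∠ = arctan(4134/2) ≈ 89.97°
zero (s+25): 25 + j4134 → |·| = √(25²+4134²) = √17090581 ≈ 4134.1, ∠ = arctan(4134/25) ≈ 89.65°
pole (s+5): 5 + j4134 → |·| = √(5²+4134²) = √17089981 ≈ 4134, ∠ = arctan(4134/5) ≈ 89.93°
pole (s+8): 8 + j4134 → |·| = √(8²+4134²) = √17090020 ≈ 4134, ∠ = arctan(4134/8) ≈ 89.89°
pole (s+922): 922 + j4134 → |·| = √(922²+4134²) = √17940040 ≈ 4235.6, ∠ = arctan(4134/922) ≈ 77.43°
|G| = 50 · 1.709e+07 / 7.2386e+10 ≈ 0.011805
Gain = 20 log₁₀(0.011805) ≈ -38.56 dB
∠G = 179.62° − 257.25° = -77.63°

ω = 525: -26.5 dB, -31.2°; ω = 4134: -38.6 dB, -77.6°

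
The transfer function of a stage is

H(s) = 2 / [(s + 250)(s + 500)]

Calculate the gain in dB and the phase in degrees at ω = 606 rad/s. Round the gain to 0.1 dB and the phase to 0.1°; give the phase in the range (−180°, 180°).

At s = jω = j606:
pole (s+250): 250 + j606 → |·| = √(250²+606²) = √429736 ≈ 655.54, ∠ = arctan(606/250) ≈ 67.58°
pole (s+500): 500 + j606 → |·| = √(500²+606²) = √617236 ≈ 785.64, ∠ = arctan(606/500) ≈ 50.47°
|H| = 2 / 5.1502e+05 ≈ 3.8833e-06
Gain = 20 log₁₀(3.8833e-06) ≈ -108.22 dB
∠H = 0.00° − 118.05° = -118.05°

-108.2 dB, -118.1°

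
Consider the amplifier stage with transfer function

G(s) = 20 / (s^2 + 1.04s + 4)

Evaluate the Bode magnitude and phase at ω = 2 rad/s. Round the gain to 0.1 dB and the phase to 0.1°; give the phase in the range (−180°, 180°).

At s = jω = j2:
quadratic: (j2)² + 1.04·j2 + 4 = 0 + j2.08 → |·| ≈ 2.08, ∠ ≈ 90.00°
|G| = 20 / 2.08 ≈ 9.6154
Gain = 20 log₁₀(9.6154) ≈ 19.66 dB
∠G = 0.00° − 90.00° = -90.00°

19.7 dB, -90.0°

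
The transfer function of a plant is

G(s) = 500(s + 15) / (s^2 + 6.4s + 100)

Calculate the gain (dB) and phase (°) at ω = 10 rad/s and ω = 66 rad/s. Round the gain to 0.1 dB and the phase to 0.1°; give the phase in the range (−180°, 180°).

ω = 10: 43.0 dB, -56.3°; ω = 66: 18.0 dB, -97.1°

At s = jω = j10:
zero (s+15): 15 + j10 → |·| = √(15²+10²) = √325 ≈ 18.028, ∠ = arctan(10/15) ≈ 33.69°
quadratic: (j10)² + 6.4·j10 + 100 = 0 + j64 → |·| ≈ 64, ∠ ≈ 90.00°
|G| = 500 · 18.028 / 64 ≈ 140.84
Gain = 20 log₁₀(140.84) ≈ 42.97 dB
∠G = 33.69° − 90.00° = -56.31°

At s = jω = j66:
zero (s+15): 15 + j66 → |·| = √(15²+66²) = √4581 ≈ 67.683, ∠ = arctan(66/15) ≈ 77.20°
quadratic: (j66)² + 6.4·j66 + 100 = -4256 + j422.4 → |·| ≈ 4276.9, ∠ ≈ 174.33°
|G| = 500 · 67.683 / 4276.9 ≈ 7.9126
Gain = 20 log₁₀(7.9126) ≈ 17.97 dB
∠G = 77.20° − 174.33° = -97.13°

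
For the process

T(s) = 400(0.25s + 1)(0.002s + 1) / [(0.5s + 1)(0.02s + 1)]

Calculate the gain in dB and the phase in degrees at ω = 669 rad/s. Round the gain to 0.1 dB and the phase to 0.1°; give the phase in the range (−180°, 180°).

27.9 dB, -32.7°

At ω = 669 rad/s:
zero (1 + j669·0.25) = 1 + j167.25 → |·| ≈ 167.25, ∠ ≈ 89.66°
zero (1 + j669·0.002) = 1 + j1.338 → |·| ≈ 1.6704, ∠ ≈ 53.23°
pole (1 + j669·0.5) = 1 + j334.5 → |·| ≈ 334.5, ∠ ≈ 89.83°
pole (1 + j669·0.02) = 1 + j13.38 → |·| ≈ 13.417, ∠ ≈ 85.73°
|T| = 400 · 167.25 · 1.6704 / (334.5 · 13.417) ≈ 24.9
Gain = 20 log₁₀(24.9) ≈ 27.92 dB
∠T = (89.66° + 53.23°) − (89.83° + 85.73°) = -32.67°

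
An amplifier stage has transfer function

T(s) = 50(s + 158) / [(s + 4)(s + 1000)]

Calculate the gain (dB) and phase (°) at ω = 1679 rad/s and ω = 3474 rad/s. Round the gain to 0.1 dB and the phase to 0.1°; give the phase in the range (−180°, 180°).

ω = 1679: -31.8 dB, -64.5°; ω = 3474: -37.2 dB, -76.5°

At s = jω = j1679:
zero (s+158): 158 + j1679 → |·| = √(158²+1679²) = √2844005 ≈ 1686.4, ∠ = arctan(1679/158) ≈ 84.62°
pole (s+4): 4 + j1679 → |·| = √(4²+1679²) = √2819057 ≈ 1679, ∠ = arctan(1679/4) ≈ 89.86°
pole (s+1000): 1000 + j1679 → |·| = √(1000²+1679²) = √3819041 ≈ 1954.2, ∠ = arctan(1679/1000) ≈ 59.22°
|T| = 50 · 1686.4 / 3.2811e+06 ≈ 0.025699
Gain = 20 log₁₀(0.025699) ≈ -31.80 dB
∠T = 84.62° − 149.08° = -64.46°

At s = jω = j3474:
zero (s+158): 158 + j3474 → |·| = √(158²+3474²) = √12093640 ≈ 3477.6, ∠ = arctan(3474/158) ≈ 87.40°
pole (s+4): 4 + j3474 → |·| = √(4²+3474²) = √12068692 ≈ 3474, ∠ = arctan(3474/4) ≈ 89.93°
pole (s+1000): 1000 + j3474 → |·| = √(1000²+3474²) = √13068676 ≈ 3615.1, ∠ = arctan(3474/1000) ≈ 73.94°
|T| = 50 · 3477.6 / 1.2559e+07 ≈ 0.013845
Gain = 20 log₁₀(0.013845) ≈ -37.17 dB
∠T = 87.40° − 163.87° = -76.47°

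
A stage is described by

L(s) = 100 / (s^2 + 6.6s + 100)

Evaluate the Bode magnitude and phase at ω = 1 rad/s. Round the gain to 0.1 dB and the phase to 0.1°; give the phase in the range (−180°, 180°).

0.1 dB, -3.8°

At s = jω = j1:
quadratic: (j1)² + 6.6·j1 + 100 = 99 + j6.6 → |·| ≈ 99.22, ∠ ≈ 3.81°
|L| = 100 / 99.22 ≈ 1.0079
Gain = 20 log₁₀(1.0079) ≈ 0.07 dB
∠L = 0.00° − 3.81° = -3.81°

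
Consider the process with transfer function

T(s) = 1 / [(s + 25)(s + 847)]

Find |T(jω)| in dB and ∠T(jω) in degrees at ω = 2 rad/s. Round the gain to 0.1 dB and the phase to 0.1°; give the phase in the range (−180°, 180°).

At s = jω = j2:
pole (s+25): 25 + j2 → |·| = √(25²+2²) = √629 ≈ 25.08, ∠ = arctan(2/25) ≈ 4.57°
pole (s+847): 847 + j2 → |·| = √(847²+2²) = √717413 ≈ 847, ∠ = arctan(2/847) ≈ 0.14°
|T| = 1 / 21243 ≈ 4.7074e-05
Gain = 20 log₁₀(4.7074e-05) ≈ -86.54 dB
∠T = 0.00° − 4.71° = -4.71°

-86.5 dB, -4.7°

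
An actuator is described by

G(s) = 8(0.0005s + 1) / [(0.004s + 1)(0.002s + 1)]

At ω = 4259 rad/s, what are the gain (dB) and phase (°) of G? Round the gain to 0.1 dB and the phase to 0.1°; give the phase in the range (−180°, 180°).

-17.8 dB, -105.1°

At ω = 4259 rad/s:
zero (1 + j4259·0.0005) = 1 + j2.1295 → |·| ≈ 2.3526, ∠ ≈ 64.85°
pole (1 + j4259·0.004) = 1 + j17.036 → |·| ≈ 17.065, ∠ ≈ 86.64°
pole (1 + j4259·0.002) = 1 + j8.518 → |·| ≈ 8.5765, ∠ ≈ 83.30°
|G| = 8 · 2.3526 / (17.065 · 8.5765) ≈ 0.12859
Gain = 20 log₁₀(0.12859) ≈ -17.82 dB
∠G = (64.85°) − (86.64° + 83.30°) = -105.09°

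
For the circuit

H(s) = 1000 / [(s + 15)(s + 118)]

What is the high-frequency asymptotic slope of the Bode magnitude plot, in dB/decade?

-40 dB/decade

Each pole contributes −20 dB/decade at high frequency; each zero contributes +20 dB/decade.
Net: 0 zero(s) − 2 pole(s) → -40 dB/decade.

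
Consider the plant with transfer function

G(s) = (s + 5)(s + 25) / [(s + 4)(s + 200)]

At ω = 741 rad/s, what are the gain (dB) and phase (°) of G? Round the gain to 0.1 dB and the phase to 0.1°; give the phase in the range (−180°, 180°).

-0.3 dB, 13.1°

At s = jω = j741:
zero (s+5): 5 + j741 → |·| = √(5²+741²) = √549106 ≈ 741.02, ∠ = arctan(741/5) ≈ 89.61°
zero (s+25): 25 + j741 → |·| = √(25²+741²) = √549706 ≈ 741.42, ∠ = arctan(741/25) ≈ 88.07°
pole (s+4): 4 + j741 → |·| = √(4²+741²) = √549097 ≈ 741.01, ∠ = arctan(741/4) ≈ 89.69°
pole (s+200): 200 + j741 → |·| = √(200²+741²) = √589081 ≈ 767.52, ∠ = arctan(741/200) ≈ 74.90°
|G| = 1 · 5.4941e+05 / 5.6874e+05 ≈ 0.96601
Gain = 20 log₁₀(0.96601) ≈ -0.30 dB
∠G = 177.68° − 164.59° = 13.09°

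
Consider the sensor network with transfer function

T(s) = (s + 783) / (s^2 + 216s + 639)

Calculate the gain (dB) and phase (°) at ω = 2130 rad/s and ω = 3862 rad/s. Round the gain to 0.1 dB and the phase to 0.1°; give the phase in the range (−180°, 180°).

Substitute s = j2130:
Numerator: (j2130) + 783 = 783 + j2130
Denominator: (j2130)^2 + 216(j2130) + 639 = -4536261 + j460080
|N| = √(783² + 2130²) ≈ 2269.4, ∠N ≈ 69.82°
|D| = √(4536261² + 460080²) ≈ 4.5595e+06, ∠D ≈ 174.21°
|T| = 2269.4 / 4.5595e+06 ≈ 0.00049773
Gain = 20 log₁₀(0.00049773) ≈ -66.06 dB
∠T = 69.82° − 174.21° = -104.39°

Substitute s = j3862:
Numerator: (j3862) + 783 = 783 + j3862
Denominator: (j3862)^2 + 216(j3862) + 639 = -14914405 + j834192
|N| = √(783² + 3862²) ≈ 3940.6, ∠N ≈ 78.54°
|D| = √(14914405² + 834192²) ≈ 1.4938e+07, ∠D ≈ 176.80°
|T| = 3940.6 / 1.4938e+07 ≈ 0.0002638
Gain = 20 log₁₀(0.0002638) ≈ -71.57 dB
∠T = 78.54° − 176.80° = -98.26°

ω = 2130: -66.1 dB, -104.4°; ω = 3862: -71.6 dB, -98.3°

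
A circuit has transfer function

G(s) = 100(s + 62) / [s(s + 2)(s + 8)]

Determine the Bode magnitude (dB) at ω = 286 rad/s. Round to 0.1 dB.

At s = jω = j286:
zero (s+62): 62 + j286 → |·| = √(62²+286²) = √85640 ≈ 292.64, ∠ = arctan(286/62) ≈ 77.77°
pole (s+2): 2 + j286 → |·| = √(2²+286²) = √81800 ≈ 286.01, ∠ = arctan(286/2) ≈ 89.60°
pole (s+8): 8 + j286 → |·| = √(8²+286²) = √81860 ≈ 286.11, ∠ = arctan(286/8) ≈ 88.40°
pole at origin: |s| = 286, ∠ = 90.00° (in denominator)
|G| = 100 · 292.64 / 2.3403e+07 ≈ 0.0012504
Gain = 20 log₁₀(0.0012504) ≈ -58.06 dB

-58.1 dB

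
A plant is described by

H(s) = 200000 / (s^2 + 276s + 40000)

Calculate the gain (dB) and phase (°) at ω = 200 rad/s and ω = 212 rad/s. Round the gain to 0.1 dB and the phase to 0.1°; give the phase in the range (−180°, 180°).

At s = jω = j200:
quadratic: (j200)² + 276·j200 + 40000 = 0 + j55200 → |·| ≈ 55200, ∠ ≈ 90.00°
|H| = 200000 / 55200 ≈ 3.6232
Gain = 20 log₁₀(3.6232) ≈ 11.18 dB
∠H = 0.00° − 90.00° = -90.00°

At s = jω = j212:
quadratic: (j212)² + 276·j212 + 40000 = -4944 + j58512 → |·| ≈ 58721, ∠ ≈ 94.83°
|H| = 200000 / 58721 ≈ 3.4059
Gain = 20 log₁₀(3.4059) ≈ 10.64 dB
∠H = 0.00° − 94.83° = -94.83°

ω = 200: 11.2 dB, -90.0°; ω = 212: 10.6 dB, -94.8°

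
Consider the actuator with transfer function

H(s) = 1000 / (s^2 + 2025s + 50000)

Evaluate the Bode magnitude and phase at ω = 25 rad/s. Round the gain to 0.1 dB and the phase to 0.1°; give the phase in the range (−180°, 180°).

-37.0 dB, -45.7°

Substitute s = j25:
Numerator: 1000 = 1000 + j0
Denominator: (j25)^2 + 2025(j25) + 50000 = 49375 + j50625
|N| = √(1000² + 0²) ≈ 1000, ∠N ≈ 0.00°
|D| = √(49375² + 50625²) ≈ 70716, ∠D ≈ 45.72°
|H| = 1000 / 70716 ≈ 0.014141
Gain = 20 log₁₀(0.014141) ≈ -36.99 dB
∠H = 0.00° − 45.72° = -45.72°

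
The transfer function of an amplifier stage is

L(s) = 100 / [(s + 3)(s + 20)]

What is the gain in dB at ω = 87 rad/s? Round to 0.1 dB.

At s = jω = j87:
pole (s+3): 3 + j87 → |·| = √(3²+87²) = √7578 ≈ 87.052, ∠ = arctan(87/3) ≈ 88.03°
pole (s+20): 20 + j87 → |·| = √(20²+87²) = √7969 ≈ 89.269, ∠ = arctan(87/20) ≈ 77.05°
|L| = 100 / 7771 ≈ 0.012868
Gain = 20 log₁₀(0.012868) ≈ -37.81 dB

-37.8 dB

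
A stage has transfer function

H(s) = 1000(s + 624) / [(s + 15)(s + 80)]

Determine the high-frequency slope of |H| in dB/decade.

-20 dB/decade

Each pole contributes −20 dB/decade at high frequency; each zero contributes +20 dB/decade.
Net: 1 zero(s) − 2 pole(s) → -20 dB/decade.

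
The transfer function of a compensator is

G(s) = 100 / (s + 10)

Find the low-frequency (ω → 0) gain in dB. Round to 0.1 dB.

G(0) = 100 / 10 = 10
20 log₁₀(10) ≈ 20.00 dB

20.0 dB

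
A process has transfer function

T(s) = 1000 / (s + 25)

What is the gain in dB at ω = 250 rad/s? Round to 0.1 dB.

12.0 dB

At s = jω = j250:
pole (s+25): 25 + j250 → |·| = √(25²+250²) = √63125 ≈ 251.25, ∠ = arctan(250/25) ≈ 84.29°
|T| = 1000 / 251.25 ≈ 3.9801
Gain = 20 log₁₀(3.9801) ≈ 12.00 dB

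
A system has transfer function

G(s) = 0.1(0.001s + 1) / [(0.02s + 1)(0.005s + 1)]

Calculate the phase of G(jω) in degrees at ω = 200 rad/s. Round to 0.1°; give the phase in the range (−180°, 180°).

-109.7°

At ω = 200 rad/s:
zero (1 + j200·0.001) = 1 + j0.2 → |·| ≈ 1.0198, ∠ ≈ 11.31°
pole (1 + j200·0.02) = 1 + j4 → |·| ≈ 4.1231, ∠ ≈ 75.96°
pole (1 + j200·0.005) = 1 + j1 → |·| ≈ 1.4142, ∠ ≈ 45.00°
∠G = (11.31°) − (75.96° + 45.00°) = -109.65°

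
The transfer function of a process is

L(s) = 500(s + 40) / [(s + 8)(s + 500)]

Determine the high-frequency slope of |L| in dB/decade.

Each pole contributes −20 dB/decade at high frequency; each zero contributes +20 dB/decade.
Net: 1 zero(s) − 2 pole(s) → -20 dB/decade.

-20 dB/decade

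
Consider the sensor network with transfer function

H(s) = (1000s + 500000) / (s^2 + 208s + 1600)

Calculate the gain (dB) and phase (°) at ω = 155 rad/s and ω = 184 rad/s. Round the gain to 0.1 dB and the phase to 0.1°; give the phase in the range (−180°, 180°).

Substitute s = j155:
Numerator: 1000(j155) + 500000 = 500000 + j155000
Denominator: (j155)^2 + 208(j155) + 1600 = -22425 + j32240
|N| = √(500000² + 155000²) ≈ 5.2347e+05, ∠N ≈ 17.22°
|D| = √(22425² + 32240²) ≈ 39272, ∠D ≈ 124.82°
|H| = 5.2347e+05 / 39272 ≈ 13.329
Gain = 20 log₁₀(13.329) ≈ 22.50 dB
∠H = 17.22° − 124.82° = -107.60°

Substitute s = j184:
Numerator: 1000(j184) + 500000 = 500000 + j184000
Denominator: (j184)^2 + 208(j184) + 1600 = -32256 + j38272
|N| = √(500000² + 184000²) ≈ 5.3278e+05, ∠N ≈ 20.20°
|D| = √(32256² + 38272²) ≈ 50052, ∠D ≈ 130.12°
|H| = 5.3278e+05 / 50052 ≈ 10.645
Gain = 20 log₁₀(10.645) ≈ 20.54 dB
∠H = 20.20° − 130.12° = -109.92°

ω = 155: 22.5 dB, -107.6°; ω = 184: 20.5 dB, -109.9°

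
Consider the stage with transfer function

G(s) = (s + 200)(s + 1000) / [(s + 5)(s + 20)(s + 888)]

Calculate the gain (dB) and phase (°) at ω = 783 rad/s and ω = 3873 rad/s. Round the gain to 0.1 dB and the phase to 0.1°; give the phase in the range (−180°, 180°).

ω = 783: -57.0 dB, -105.8°; ω = 3873: -71.7 dB, -94.2°

At s = jω = j783:
zero (s+200): 200 + j783 → |·| = √(200²+783²) = √653089 ≈ 808.14, ∠ = arctan(783/200) ≈ 75.67°
zero (s+1000): 1000 + j783 → |·| = √(1000²+783²) = √1613089 ≈ 1270.1, ∠ = arctan(783/1000) ≈ 38.06°
pole (s+5): 5 + j783 → |·| = √(5²+783²) = √613114 ≈ 783.02, ∠ = arctan(783/5) ≈ 89.63°
pole (s+20): 20 + j783 → |·| = √(20²+783²) = √613489 ≈ 783.26, ∠ = arctan(783/20) ≈ 88.54°
pole (s+888): 888 + j783 → |·| = √(888²+783²) = √1401633 ≈ 1183.9, ∠ = arctan(783/888) ≈ 41.40°
|G| = 1 · 1.0264e+06 / 7.261e+08 ≈ 0.0014136
Gain = 20 log₁₀(0.0014136) ≈ -56.99 dB
∠G = 113.73° − 219.57° = -105.84°

At s = jω = j3873:
zero (s+200): 200 + j3873 → |·| = √(200²+3873²) = √15040129 ≈ 3878.2, ∠ = arctan(3873/200) ≈ 87.04°
zero (s+1000): 1000 + j3873 → |·| = √(1000²+3873²) = √16000129 ≈ 4000, ∠ = arctan(3873/1000) ≈ 75.52°
pole (s+5): 5 + j3873 → |·| = √(5²+3873²) = √15000154 ≈ 3873, ∠ = arctan(3873/5) ≈ 89.93°
pole (s+20): 20 + j3873 → |·| = √(20²+3873²) = √15000529 ≈ 3873.1, ∠ = arctan(3873/20) ≈ 89.70°
pole (s+888): 888 + j3873 → |·| = √(888²+3873²) = √15788673 ≈ 3973.5, ∠ = arctan(3873/888) ≈ 77.09°
|G| = 1 · 1.5513e+07 / 5.9605e+10 ≈ 0.00026026
Gain = 20 log₁₀(0.00026026) ≈ -71.69 dB
∠G = 162.56° − 256.72° = -94.16°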